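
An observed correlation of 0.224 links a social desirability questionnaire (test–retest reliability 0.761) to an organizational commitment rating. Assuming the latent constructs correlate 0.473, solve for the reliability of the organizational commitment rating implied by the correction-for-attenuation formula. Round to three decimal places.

r_true = r_obs / √(r_xx · r_yy) ⇒ 0.473 = 0.224 / √(0.761 · r_yy).
√(0.761 · r_yy) = 0.224 / 0.473 = 0.4736; 0.761 · r_yy = 0.2243; r_yy = 0.2243 / 0.761 ≈ 0.295.

0.295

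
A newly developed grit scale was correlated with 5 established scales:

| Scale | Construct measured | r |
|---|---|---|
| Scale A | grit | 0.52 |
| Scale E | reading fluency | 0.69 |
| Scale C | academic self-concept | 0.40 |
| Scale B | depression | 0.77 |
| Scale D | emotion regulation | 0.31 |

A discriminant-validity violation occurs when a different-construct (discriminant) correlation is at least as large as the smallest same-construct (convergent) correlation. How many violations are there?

Convergent (same construct = grit): Scale A.
Smallest convergent = 0.52. Discriminant values: 0.69, 0.40, 0.77, 0.31; count ≥ 0.52 → 2.

2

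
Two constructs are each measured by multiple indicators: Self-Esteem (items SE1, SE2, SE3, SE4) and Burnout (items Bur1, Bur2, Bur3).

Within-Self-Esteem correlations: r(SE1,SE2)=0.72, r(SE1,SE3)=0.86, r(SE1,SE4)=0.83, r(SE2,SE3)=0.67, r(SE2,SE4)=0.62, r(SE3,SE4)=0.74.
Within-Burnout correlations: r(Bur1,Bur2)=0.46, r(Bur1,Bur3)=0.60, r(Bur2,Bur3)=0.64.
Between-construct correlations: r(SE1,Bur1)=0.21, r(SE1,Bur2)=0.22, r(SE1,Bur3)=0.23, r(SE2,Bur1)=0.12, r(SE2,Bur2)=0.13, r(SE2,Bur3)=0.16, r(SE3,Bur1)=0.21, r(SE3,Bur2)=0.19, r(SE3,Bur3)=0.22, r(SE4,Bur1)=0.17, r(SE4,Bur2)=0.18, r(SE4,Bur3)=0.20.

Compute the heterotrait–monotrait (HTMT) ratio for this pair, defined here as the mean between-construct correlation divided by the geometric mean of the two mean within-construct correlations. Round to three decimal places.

0.288

Mean heterotrait r = 2.24/12 = 0.1867.
Mean within-SE = 4.44/6 = 0.7400; mean within-Bur = 1.70/3 = 0.5667.
Geometric mean = √(0.7400 × 0.5667) = 0.6476.
HTMT = 0.1867 / 0.6476 = 0.288.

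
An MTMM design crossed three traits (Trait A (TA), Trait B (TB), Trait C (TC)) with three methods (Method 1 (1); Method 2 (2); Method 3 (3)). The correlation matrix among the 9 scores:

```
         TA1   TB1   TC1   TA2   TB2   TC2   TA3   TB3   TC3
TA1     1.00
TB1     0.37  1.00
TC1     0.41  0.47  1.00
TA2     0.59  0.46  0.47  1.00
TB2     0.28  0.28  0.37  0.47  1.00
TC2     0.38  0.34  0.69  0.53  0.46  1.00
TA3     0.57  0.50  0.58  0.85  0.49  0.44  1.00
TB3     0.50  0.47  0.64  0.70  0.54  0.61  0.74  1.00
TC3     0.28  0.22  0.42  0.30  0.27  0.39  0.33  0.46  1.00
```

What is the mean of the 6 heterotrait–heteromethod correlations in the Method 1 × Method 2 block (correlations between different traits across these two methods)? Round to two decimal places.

HTHM values (method 1 × method 2): 0.28, 0.38, 0.46, 0.34, 0.47, 0.37; mean = 2.30/6 = 0.38.

0.38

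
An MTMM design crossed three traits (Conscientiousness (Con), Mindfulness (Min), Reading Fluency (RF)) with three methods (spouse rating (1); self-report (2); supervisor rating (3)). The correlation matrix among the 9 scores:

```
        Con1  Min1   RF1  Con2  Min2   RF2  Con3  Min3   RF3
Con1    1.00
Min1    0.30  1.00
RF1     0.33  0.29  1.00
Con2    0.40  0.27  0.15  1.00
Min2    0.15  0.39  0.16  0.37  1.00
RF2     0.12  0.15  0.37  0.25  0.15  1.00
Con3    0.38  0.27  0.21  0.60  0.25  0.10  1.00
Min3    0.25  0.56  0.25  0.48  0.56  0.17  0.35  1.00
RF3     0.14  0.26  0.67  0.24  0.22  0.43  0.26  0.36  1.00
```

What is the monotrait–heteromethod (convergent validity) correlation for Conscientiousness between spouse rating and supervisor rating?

0.38

Same trait (Con), different methods: r(Con1, Con3) = 0.38.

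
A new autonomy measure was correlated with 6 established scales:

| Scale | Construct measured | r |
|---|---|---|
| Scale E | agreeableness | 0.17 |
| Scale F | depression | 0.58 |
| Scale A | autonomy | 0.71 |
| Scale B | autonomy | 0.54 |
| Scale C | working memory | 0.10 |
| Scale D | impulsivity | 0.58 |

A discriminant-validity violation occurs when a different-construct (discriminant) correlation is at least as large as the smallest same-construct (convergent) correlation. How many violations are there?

Convergent (same construct = autonomy): Scale A, Scale B.
Smallest convergent = 0.54. Discriminant values: 0.17, 0.58, 0.10, 0.58; count ≥ 0.54 → 2.

2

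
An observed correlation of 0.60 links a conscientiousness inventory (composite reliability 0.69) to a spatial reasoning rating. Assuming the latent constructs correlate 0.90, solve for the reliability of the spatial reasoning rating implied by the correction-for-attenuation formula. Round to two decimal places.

r_true = r_obs / √(r_xx · r_yy) ⇒ 0.90 = 0.60 / √(0.69 · r_yy).
√(0.69 · r_yy) = 0.60 / 0.90 = 0.6667; 0.69 · r_yy = 0.4445; r_yy = 0.4445 / 0.69 ≈ 0.64.

0.64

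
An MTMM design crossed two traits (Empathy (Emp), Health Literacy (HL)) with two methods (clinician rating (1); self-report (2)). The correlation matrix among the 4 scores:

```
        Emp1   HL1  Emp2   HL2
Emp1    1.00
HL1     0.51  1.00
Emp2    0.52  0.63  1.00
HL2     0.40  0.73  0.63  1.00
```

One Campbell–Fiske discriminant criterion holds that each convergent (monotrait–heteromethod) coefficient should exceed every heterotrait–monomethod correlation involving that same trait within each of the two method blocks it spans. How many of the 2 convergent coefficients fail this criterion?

1

Each convergent coefficient versus the relevant comparison correlations:
Emp (methods 1·2): 0.52 vs {0.51, 0.63} → fail.
HL (methods 1·2): 0.73 vs {0.51, 0.63} → pass.
1 of 2 fail.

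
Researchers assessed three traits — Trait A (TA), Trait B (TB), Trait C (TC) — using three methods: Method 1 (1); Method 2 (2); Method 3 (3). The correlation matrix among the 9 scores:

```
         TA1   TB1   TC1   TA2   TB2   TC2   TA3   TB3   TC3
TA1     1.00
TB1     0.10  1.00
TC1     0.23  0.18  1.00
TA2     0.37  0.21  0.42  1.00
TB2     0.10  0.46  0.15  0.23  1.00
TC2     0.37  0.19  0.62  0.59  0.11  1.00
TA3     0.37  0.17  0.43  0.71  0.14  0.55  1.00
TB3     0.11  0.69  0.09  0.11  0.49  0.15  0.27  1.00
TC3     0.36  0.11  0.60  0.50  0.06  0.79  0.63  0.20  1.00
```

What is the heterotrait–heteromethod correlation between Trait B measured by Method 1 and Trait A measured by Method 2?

0.21

Different traits and methods: r(TB1, TA2) = 0.21.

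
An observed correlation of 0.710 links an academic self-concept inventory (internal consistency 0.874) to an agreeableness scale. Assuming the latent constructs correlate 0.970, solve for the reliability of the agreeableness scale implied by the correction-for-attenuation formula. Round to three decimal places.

r_true = r_obs / √(r_xx · r_yy) ⇒ 0.970 = 0.710 / √(0.874 · r_yy).
√(0.874 · r_yy) = 0.710 / 0.970 = 0.7320; 0.874 · r_yy = 0.5358; r_yy = 0.5358 / 0.874 ≈ 0.613.

0.613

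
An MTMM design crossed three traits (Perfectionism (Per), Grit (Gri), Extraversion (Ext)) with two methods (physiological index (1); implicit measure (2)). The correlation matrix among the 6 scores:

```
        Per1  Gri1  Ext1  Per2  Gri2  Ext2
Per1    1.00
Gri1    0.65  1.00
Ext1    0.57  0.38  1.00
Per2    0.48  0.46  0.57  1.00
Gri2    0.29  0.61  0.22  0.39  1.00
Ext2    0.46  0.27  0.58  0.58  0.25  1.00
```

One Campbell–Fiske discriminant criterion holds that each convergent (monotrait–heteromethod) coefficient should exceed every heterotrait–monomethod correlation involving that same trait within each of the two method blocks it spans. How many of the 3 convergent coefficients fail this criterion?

3

Convergent coefficients and their comparison sets:
Per (methods 1·2): 0.48 vs {0.65, 0.39, 0.57, 0.58} → fail.
Gri (methods 1·2): 0.61 vs {0.65, 0.39, 0.38, 0.25} → fail.
Ext (methods 1·2): 0.58 vs {0.57, 0.58, 0.38, 0.25} → fail.
3 of 3 fail.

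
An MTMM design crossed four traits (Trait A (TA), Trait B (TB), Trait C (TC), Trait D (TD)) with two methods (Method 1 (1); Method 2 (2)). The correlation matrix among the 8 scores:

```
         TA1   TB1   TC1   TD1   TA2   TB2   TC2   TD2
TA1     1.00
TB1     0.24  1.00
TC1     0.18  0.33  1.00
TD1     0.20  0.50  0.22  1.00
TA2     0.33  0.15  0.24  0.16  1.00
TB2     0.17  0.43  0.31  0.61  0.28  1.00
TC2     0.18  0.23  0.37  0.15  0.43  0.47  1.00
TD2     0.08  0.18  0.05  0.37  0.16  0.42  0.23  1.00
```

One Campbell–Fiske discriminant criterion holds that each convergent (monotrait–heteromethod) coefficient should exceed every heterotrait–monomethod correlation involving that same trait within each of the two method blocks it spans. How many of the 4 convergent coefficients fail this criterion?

Each convergent coefficient versus the relevant comparison correlations:
TA (methods 1·2): 0.33 vs {0.24, 0.28, 0.18, 0.43, 0.20, 0.16} → fail.
TB (methods 1·2): 0.43 vs {0.24, 0.28, 0.33, 0.47, 0.50, 0.42} → fail.
TC (methods 1·2): 0.37 vs {0.18, 0.43, 0.33, 0.47, 0.22, 0.23} → fail.
TD (methods 1·2): 0.37 vs {0.20, 0.16, 0.50, 0.42, 0.22, 0.23} → fail.
4 of 4 fail.

4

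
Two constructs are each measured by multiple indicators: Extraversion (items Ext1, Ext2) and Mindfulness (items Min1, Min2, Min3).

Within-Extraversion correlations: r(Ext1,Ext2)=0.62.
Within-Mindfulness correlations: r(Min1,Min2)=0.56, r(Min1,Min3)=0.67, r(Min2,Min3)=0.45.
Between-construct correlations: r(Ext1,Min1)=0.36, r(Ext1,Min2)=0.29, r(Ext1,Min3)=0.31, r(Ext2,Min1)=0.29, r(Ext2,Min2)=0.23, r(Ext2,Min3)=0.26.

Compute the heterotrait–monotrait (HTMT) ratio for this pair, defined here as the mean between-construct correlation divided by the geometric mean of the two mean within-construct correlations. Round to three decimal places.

Mean heterotrait r = 1.74/6 = 0.2900.
Mean within-Ext = 0.62/1 = 0.6200; mean within-Min = 1.68/3 = 0.5600.
Geometric mean = √(0.6200 × 0.5600) = 0.5892.
HTMT = 0.2900 / 0.5892 = 0.492.

0.492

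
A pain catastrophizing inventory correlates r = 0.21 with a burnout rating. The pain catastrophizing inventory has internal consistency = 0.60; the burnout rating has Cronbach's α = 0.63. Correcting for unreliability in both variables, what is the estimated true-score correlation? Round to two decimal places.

r_true = r_obs / √(r_xx · r_yy) = 0.21 / √(0.60 × 0.63) = 0.21 / √0.3780 = 0.21 / 0.6148 ≈ 0.34.

0.34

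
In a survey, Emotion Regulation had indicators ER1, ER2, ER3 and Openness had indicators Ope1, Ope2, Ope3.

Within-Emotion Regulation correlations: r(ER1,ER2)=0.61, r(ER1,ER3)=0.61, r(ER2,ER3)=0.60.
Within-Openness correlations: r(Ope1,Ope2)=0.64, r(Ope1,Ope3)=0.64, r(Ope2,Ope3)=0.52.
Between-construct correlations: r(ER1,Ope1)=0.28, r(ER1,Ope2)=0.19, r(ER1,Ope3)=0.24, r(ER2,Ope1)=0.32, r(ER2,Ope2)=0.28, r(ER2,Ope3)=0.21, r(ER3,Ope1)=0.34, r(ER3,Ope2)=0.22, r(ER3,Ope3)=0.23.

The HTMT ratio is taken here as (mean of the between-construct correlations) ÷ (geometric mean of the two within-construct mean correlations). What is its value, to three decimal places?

0.425

Mean heterotrait r = 2.31/9 = 0.2567.
Mean within-ER = 1.82/3 = 0.6067; mean within-Ope = 1.80/3 = 0.6000.
Geometric mean = √(0.6067 × 0.6000) = 0.6033.
HTMT = 0.2567 / 0.6033 = 0.425.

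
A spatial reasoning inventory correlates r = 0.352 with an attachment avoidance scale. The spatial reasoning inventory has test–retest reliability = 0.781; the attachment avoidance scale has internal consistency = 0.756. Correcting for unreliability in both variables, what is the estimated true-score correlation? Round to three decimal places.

0.458

r_true = r_obs / √(r_xx · r_yy) = 0.352 / √(0.781 × 0.756) = 0.352 / √0.590436 = 0.352 / 0.7684 ≈ 0.458.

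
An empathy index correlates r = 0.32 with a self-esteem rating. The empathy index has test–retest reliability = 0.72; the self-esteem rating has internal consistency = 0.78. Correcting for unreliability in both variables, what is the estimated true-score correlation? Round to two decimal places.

r_true = r_obs / √(r_xx · r_yy) = 0.32 / √(0.72 × 0.78) = 0.32 / √0.5616 = 0.32 / 0.7494 ≈ 0.43.

0.43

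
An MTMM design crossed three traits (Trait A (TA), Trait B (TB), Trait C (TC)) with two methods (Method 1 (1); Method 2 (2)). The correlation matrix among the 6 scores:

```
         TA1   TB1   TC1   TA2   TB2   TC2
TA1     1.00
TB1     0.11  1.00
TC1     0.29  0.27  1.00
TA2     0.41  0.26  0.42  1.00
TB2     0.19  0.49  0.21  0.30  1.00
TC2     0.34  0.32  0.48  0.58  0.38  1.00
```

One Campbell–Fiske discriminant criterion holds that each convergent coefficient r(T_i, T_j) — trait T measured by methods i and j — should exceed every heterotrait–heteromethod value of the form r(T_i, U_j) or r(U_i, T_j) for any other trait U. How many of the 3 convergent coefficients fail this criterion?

Checking each validity diagonal entry against its comparison values:
TA (methods 1·2): 0.41 vs {0.19, 0.26, 0.34, 0.42} → fail.
TB (methods 1·2): 0.49 vs {0.26, 0.19, 0.32, 0.21} → pass.
TC (methods 1·2): 0.48 vs {0.42, 0.34, 0.21, 0.32} → pass.
1 of 3 fail.

1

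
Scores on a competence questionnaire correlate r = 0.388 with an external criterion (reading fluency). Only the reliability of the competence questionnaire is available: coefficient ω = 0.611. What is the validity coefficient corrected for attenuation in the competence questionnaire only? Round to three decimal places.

Single correction: r_c = r_obs / √r_xx = 0.388 / √0.611 = 0.388 / 0.7817 ≈ 0.496.

0.496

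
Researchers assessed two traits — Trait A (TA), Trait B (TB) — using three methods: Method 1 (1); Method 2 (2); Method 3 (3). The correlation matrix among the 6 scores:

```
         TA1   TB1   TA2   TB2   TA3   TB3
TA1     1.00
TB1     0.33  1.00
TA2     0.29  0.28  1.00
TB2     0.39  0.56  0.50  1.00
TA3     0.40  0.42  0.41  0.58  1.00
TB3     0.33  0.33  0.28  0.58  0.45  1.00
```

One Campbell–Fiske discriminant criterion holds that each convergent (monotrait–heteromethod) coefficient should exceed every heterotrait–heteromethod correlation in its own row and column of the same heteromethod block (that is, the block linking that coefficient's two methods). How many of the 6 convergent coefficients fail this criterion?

Each convergent coefficient versus the relevant comparison correlations:
TA (methods 1·2): 0.29 vs {0.39, 0.28} → fail.
TA (methods 1·3): 0.40 vs {0.33, 0.42} → fail.
TA (methods 2·3): 0.41 vs {0.28, 0.58} → fail.
TB (methods 1·2): 0.56 vs {0.28, 0.39} → pass.
TB (methods 1·3): 0.33 vs {0.42, 0.33} → fail.
TB (methods 2·3): 0.58 vs {0.58, 0.28} → fail.
5 of 6 fail.

5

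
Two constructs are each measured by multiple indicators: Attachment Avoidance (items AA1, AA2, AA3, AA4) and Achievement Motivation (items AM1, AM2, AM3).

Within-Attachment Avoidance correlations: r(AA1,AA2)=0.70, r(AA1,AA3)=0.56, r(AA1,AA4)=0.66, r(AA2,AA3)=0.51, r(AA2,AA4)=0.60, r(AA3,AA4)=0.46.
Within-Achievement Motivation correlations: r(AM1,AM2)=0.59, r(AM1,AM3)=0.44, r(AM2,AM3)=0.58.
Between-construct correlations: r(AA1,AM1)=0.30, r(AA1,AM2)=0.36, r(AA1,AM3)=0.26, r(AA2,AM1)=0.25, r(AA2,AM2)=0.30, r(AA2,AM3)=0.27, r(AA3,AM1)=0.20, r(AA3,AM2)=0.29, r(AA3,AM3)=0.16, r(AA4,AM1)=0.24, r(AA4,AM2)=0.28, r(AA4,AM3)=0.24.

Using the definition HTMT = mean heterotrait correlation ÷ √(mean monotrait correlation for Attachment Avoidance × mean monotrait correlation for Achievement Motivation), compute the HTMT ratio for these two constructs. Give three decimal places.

0.470

Between-construct mean = 3.15/12 = 0.2625.
Mean within-AA = 3.49/6 = 0.5817; mean within-AM = 1.61/3 = 0.5367.
Geometric mean = √(0.5817 × 0.5367) = 0.5587.
HTMT = 0.2625 / 0.5587 = 0.470.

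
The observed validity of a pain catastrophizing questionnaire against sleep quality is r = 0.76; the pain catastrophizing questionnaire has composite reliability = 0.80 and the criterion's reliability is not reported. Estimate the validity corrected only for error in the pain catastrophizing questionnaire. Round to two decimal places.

Single correction: r_c = r_obs / √r_xx = 0.76 / √0.80 = 0.76 / 0.8944 ≈ 0.85.

0.85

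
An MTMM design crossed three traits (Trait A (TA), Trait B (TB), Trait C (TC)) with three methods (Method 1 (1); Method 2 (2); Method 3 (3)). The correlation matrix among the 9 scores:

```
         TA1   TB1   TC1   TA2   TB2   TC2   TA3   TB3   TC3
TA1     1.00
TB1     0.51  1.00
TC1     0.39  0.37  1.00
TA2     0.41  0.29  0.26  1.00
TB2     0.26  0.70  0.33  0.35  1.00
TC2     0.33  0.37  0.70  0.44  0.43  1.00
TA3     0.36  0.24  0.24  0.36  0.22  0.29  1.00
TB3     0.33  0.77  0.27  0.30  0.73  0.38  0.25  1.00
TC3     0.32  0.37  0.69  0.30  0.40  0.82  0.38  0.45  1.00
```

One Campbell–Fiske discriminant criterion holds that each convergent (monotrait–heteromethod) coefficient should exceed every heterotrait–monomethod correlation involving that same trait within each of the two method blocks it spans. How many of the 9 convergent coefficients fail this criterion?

Checking each validity diagonal entry against its comparison values:
TA (methods 1·2): 0.41 vs {0.51, 0.35, 0.39, 0.44} → fail.
TA (methods 1·3): 0.36 vs {0.51, 0.25, 0.39, 0.38} → fail.
TA (methods 2·3): 0.36 vs {0.35, 0.25, 0.44, 0.38} → fail.
TB (methods 1·2): 0.70 vs {0.51, 0.35, 0.37, 0.43} → pass.
TB (methods 1·3): 0.77 vs {0.51, 0.25, 0.37, 0.45} → pass.
TB (methods 2·3): 0.73 vs {0.35, 0.25, 0.43, 0.45} → pass.
TC (methods 1·2): 0.70 vs {0.39, 0.44, 0.37, 0.43} → pass.
TC (methods 1·3): 0.69 vs {0.39, 0.38, 0.37, 0.45} → pass.
TC (methods 2·3): 0.82 vs {0.44, 0.38, 0.43, 0.45} → pass.
3 of 9 fail.

3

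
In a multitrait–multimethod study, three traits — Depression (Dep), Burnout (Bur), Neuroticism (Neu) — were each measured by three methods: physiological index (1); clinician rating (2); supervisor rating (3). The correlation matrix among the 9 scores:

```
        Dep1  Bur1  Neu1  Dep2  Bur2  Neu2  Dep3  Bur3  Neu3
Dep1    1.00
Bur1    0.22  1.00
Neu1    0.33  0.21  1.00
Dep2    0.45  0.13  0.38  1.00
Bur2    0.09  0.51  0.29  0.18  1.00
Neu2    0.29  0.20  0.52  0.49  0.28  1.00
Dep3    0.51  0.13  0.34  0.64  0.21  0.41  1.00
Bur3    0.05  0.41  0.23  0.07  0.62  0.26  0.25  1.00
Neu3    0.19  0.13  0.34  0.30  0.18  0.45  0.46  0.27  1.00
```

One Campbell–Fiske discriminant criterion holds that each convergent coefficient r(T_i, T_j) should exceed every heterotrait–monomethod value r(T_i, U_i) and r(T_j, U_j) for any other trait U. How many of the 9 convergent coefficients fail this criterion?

3

Checking each validity diagonal entry against its comparison values:
Dep (methods 1·2): 0.45 vs {0.22, 0.18, 0.33, 0.49} → fail.
Dep (methods 1·3): 0.51 vs {0.22, 0.25, 0.33, 0.46} → pass.
Dep (methods 2·3): 0.64 vs {0.18, 0.25, 0.49, 0.46} → pass.
Bur (methods 1·2): 0.51 vs {0.22, 0.18, 0.21, 0.28} → pass.
Bur (methods 1·3): 0.41 vs {0.22, 0.25, 0.21, 0.27} → pass.
Bur (methods 2·3): 0.62 vs {0.18, 0.25, 0.28, 0.27} → pass.
Neu (methods 1·2): 0.52 vs {0.33, 0.49, 0.21, 0.28} → pass.
Neu (methods 1·3): 0.34 vs {0.33, 0.46, 0.21, 0.27} → fail.
Neu (methods 2·3): 0.45 vs {0.49, 0.46, 0.28, 0.27} → fail.
3 of 9 fail.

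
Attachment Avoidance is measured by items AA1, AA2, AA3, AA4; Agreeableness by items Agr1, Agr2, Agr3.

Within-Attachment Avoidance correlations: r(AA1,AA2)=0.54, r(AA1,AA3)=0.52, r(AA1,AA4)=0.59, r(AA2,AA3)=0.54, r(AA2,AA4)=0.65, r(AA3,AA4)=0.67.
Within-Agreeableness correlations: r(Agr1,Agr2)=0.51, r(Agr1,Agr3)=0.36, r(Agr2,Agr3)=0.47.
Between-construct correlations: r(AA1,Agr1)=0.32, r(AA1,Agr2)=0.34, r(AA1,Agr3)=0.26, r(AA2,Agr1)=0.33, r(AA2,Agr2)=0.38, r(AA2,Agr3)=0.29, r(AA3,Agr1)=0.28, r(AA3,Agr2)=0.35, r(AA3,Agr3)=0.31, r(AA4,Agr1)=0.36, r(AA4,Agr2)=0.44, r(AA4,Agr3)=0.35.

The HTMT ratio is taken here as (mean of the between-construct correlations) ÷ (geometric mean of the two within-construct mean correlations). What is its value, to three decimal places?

0.654

Between-construct mean = 4.01/12 = 0.3342.
Mean within-AA = 3.51/6 = 0.5850; mean within-Agr = 1.34/3 = 0.4467.
Geometric mean = √(0.5850 × 0.4467) = 0.5112.
HTMT = 0.3342 / 0.5112 = 0.654.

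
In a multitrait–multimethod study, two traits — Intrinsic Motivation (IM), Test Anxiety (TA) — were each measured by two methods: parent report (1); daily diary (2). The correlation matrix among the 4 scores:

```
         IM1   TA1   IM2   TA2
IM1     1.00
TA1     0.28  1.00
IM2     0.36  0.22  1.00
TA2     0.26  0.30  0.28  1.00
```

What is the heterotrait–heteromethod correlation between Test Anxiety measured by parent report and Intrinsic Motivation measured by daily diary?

0.22

Different traits and methods: r(TA1, IM2) = 0.22.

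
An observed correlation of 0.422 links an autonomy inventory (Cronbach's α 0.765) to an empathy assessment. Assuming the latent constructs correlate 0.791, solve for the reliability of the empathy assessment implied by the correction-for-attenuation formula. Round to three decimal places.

r_true = r_obs / √(r_xx · r_yy) ⇒ 0.791 = 0.422 / √(0.765 · r_yy).
√(0.765 · r_yy) = 0.422 / 0.791 = 0.5335; 0.765 · r_yy = 0.2846; r_yy = 0.2846 / 0.765 ≈ 0.372.

0.372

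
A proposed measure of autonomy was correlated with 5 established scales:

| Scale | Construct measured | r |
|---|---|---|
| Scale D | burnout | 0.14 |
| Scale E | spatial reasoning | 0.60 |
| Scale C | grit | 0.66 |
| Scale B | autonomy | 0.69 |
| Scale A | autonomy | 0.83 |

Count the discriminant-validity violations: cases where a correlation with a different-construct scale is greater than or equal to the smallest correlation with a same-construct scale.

Convergent (same construct = autonomy): Scale B, Scale A.
Smallest convergent = 0.69. Discriminant values: 0.14, 0.60, 0.66; count ≥ 0.69 → 0.

0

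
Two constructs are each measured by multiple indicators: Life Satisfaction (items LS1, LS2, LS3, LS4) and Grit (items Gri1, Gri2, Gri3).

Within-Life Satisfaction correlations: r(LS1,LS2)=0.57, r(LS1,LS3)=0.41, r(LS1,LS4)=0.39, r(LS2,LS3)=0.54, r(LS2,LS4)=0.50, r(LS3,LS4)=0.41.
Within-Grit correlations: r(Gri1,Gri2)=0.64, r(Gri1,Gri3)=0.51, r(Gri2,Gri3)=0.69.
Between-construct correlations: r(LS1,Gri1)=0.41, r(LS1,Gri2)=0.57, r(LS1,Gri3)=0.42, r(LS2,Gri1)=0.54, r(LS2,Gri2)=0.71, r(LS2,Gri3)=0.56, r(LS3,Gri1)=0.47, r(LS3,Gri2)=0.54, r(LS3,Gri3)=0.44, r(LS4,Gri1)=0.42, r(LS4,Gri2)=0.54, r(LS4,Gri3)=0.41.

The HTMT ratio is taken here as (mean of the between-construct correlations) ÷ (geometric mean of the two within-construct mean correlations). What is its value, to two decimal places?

Mean heterotrait r = 6.03/12 = 0.5025.
Mean within-LS = 2.82/6 = 0.4700; mean within-Gri = 1.84/3 = 0.6133.
Geometric mean = √(0.4700 × 0.6133) = 0.5369.
HTMT = 0.5025 / 0.5369 = 0.94.

0.94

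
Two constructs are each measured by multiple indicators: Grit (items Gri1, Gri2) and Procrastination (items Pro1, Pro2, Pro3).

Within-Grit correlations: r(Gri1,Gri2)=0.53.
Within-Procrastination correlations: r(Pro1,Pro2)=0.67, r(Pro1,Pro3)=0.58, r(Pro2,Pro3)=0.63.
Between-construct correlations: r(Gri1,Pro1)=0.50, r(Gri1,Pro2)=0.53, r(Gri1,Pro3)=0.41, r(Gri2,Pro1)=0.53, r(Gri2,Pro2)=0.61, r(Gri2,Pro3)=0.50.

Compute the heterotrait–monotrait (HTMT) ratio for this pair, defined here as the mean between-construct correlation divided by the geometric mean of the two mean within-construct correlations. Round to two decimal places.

Mean between = 3.08/6 = 0.5133.
Mean within-Gri = 0.53/1 = 0.5300; mean within-Pro = 1.88/3 = 0.6267.
Geometric mean = √(0.5300 × 0.6267) = 0.5763.
HTMT = 0.5133 / 0.5763 = 0.89.

0.89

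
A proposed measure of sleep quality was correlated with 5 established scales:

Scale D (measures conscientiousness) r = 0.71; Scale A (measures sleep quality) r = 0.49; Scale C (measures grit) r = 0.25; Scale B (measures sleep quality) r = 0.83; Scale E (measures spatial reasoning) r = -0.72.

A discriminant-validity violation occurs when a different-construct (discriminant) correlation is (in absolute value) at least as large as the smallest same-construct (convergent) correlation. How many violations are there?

2

Convergent (same construct = sleep quality): Scale A, Scale B.
Smallest convergent = 0.49. Discriminant |r|: 0.71, 0.25, 0.72; count ≥ 0.49 → 2.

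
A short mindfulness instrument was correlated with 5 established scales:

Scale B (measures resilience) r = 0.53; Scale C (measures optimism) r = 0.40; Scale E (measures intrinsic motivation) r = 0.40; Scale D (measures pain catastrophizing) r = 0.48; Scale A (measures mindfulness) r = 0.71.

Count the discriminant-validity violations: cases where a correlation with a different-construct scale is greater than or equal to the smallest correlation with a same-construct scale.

Convergent (same construct = mindfulness): Scale A.
Smallest convergent = 0.71. Discriminant values: 0.53, 0.40, 0.40, 0.48; count ≥ 0.71 → 0.

0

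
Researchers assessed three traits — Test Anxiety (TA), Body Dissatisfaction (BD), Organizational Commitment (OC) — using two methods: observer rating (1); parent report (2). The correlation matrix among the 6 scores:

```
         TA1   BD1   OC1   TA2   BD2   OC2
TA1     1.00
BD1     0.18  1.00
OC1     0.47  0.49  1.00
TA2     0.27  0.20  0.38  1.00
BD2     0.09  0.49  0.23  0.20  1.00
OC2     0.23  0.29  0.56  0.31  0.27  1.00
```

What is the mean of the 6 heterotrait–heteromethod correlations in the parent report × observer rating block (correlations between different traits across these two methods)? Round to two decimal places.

HTHM values (method 2 × method 1): 0.20, 0.38, 0.09, 0.23, 0.23, 0.29; mean = 1.42/6 = 0.24.

0.24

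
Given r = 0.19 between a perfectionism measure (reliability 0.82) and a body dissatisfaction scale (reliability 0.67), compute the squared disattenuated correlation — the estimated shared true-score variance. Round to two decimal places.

Disattenuated r = 0.19 / √(0.82 × 0.67) = 0.19 / 0.7412 = 0.2563.
Shared true-score variance = 0.2563² = 0.0657 ≈ 0.07.

0.07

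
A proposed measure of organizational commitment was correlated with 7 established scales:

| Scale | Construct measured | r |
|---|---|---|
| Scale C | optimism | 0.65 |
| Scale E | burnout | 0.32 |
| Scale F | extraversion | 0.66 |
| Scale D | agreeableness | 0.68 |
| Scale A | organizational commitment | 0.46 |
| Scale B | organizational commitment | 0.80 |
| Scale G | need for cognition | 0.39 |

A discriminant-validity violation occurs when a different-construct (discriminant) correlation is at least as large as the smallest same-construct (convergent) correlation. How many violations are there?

3

Convergent (same construct = organizational commitment): Scale A, Scale B.
Smallest convergent = 0.46. Discriminant values: 0.65, 0.32, 0.66, 0.68, 0.39; count ≥ 0.46 → 3.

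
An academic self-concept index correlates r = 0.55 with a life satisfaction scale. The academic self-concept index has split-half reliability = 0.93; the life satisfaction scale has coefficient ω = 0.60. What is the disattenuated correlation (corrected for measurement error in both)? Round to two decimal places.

r_true = r_obs / √(r_xx · r_yy) = 0.55 / √(0.93 × 0.60) = 0.55 / √0.5580 = 0.55 / 0.7470 ≈ 0.74.

0.74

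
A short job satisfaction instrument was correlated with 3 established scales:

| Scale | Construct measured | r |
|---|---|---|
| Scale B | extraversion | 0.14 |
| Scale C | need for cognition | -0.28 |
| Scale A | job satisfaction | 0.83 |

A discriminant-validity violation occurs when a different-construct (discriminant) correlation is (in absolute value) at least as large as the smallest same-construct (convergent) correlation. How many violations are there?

Convergent (same construct = job satisfaction): Scale A.
Smallest convergent = 0.83. Discriminant |r|: 0.14, 0.28; count ≥ 0.83 → 0.

0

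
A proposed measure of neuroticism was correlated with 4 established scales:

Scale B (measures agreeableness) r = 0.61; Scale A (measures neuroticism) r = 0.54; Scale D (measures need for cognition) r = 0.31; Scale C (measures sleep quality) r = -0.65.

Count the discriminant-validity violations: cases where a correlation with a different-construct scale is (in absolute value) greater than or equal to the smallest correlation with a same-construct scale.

Convergent (same construct = neuroticism): Scale A.
Smallest convergent = 0.54. Discriminant |r|: 0.61, 0.31, 0.65; count ≥ 0.54 → 2.

2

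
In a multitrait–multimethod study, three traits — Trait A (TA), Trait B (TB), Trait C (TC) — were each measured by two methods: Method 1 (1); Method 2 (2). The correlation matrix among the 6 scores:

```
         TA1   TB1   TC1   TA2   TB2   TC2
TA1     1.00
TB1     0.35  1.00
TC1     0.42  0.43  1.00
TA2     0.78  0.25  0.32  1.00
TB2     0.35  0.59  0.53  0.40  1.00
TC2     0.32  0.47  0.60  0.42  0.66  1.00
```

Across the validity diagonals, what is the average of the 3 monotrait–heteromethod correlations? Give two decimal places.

0.66

Convergent values: 0.78, 0.59, 0.60; mean = 1.97/3 = 0.66.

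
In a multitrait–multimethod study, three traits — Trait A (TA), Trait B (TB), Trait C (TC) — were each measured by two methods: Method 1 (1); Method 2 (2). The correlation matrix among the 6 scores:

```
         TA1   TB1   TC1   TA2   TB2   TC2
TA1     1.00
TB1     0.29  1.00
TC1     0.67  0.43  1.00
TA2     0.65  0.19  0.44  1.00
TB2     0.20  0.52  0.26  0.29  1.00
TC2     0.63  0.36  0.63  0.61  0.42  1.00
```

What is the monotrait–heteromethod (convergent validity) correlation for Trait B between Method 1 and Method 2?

0.52

Same trait (TB), different methods: r(TB1, TB2) = 0.52.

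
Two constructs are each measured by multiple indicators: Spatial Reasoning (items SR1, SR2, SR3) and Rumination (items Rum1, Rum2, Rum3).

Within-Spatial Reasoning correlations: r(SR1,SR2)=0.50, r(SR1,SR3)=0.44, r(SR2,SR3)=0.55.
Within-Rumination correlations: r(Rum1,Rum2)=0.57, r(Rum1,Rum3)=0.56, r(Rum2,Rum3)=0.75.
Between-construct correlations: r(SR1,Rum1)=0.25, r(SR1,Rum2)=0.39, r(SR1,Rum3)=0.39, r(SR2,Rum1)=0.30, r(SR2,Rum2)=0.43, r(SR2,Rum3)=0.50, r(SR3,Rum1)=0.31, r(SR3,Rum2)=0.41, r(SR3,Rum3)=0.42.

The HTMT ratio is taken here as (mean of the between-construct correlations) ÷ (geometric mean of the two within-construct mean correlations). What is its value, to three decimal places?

Mean between = 3.40/9 = 0.3778.
Mean within-SR = 1.49/3 = 0.4967; mean within-Rum = 1.88/3 = 0.6267.
Geometric mean = √(0.4967 × 0.6267) = 0.5579.
HTMT = 0.3778 / 0.5579 = 0.677.

0.677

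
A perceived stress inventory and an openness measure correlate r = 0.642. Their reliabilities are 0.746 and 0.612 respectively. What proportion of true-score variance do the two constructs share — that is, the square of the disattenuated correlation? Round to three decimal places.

0.903

Disattenuated r = 0.642 / √(0.746 × 0.612) = 0.642 / 0.6757 = 0.9501.
Shared true-score variance = 0.9501² = 0.9027 ≈ 0.903.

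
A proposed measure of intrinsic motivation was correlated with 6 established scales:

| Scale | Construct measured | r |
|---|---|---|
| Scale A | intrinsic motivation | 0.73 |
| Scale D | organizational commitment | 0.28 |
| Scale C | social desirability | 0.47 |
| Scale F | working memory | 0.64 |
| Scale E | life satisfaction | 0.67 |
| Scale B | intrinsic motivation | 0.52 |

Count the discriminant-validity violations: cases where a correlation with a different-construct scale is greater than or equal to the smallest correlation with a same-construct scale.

2

Convergent (same construct = intrinsic motivation): Scale A, Scale B.
Smallest convergent = 0.52. Discriminant values: 0.28, 0.47, 0.64, 0.67; count ≥ 0.52 → 2.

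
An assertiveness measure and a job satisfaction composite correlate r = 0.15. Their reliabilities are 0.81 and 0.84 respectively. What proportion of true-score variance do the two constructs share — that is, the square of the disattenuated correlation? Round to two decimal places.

0.03

Disattenuated r = 0.15 / √(0.81 × 0.84) = 0.15 / 0.8249 = 0.1818.
Shared true-score variance = 0.1818² = 0.0331 ≈ 0.03.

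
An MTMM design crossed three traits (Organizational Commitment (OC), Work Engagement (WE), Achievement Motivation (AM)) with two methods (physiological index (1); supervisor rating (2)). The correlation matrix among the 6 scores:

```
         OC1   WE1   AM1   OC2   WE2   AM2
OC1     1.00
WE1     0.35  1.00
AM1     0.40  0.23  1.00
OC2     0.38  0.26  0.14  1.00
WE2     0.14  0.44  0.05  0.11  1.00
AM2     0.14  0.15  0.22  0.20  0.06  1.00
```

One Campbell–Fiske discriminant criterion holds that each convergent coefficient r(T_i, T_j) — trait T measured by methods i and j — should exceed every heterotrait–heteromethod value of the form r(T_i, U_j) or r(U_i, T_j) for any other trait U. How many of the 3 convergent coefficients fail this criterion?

0

Each convergent coefficient versus the relevant comparison correlations:
OC (methods 1·2): 0.38 vs {0.14, 0.26, 0.14, 0.14} → pass.
WE (methods 1·2): 0.44 vs {0.26, 0.14, 0.15, 0.05} → pass.
AM (methods 1·2): 0.22 vs {0.14, 0.14, 0.05, 0.15} → pass.
0 of 3 fail.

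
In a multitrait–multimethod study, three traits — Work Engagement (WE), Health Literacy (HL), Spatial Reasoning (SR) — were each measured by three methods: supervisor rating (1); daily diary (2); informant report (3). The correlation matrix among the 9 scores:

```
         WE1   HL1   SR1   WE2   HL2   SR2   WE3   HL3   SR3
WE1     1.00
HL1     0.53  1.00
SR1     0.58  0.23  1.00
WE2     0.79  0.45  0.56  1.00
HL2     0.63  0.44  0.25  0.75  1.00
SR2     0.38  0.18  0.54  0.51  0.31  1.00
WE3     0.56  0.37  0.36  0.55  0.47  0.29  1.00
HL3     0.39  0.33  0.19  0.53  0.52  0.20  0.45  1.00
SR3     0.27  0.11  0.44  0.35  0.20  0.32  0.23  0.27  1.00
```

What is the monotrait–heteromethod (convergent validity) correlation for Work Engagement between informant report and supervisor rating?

Same trait (WE), different methods: r(WE3, WE1) = 0.56.

0.56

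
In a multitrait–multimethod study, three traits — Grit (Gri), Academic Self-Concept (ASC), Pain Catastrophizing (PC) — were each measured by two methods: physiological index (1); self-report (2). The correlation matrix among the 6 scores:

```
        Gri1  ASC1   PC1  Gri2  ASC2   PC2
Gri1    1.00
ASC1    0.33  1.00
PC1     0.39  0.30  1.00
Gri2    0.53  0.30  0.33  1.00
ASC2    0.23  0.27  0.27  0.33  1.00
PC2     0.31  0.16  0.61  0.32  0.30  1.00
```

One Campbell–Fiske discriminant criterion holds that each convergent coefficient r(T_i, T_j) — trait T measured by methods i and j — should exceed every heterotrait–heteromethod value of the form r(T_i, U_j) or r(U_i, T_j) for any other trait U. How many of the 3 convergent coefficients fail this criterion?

Checking each validity diagonal entry against its comparison values:
Gri (methods 1·2): 0.53 vs {0.23, 0.30, 0.31, 0.33} → pass.
ASC (methods 1·2): 0.27 vs {0.30, 0.23, 0.16, 0.27} → fail.
PC (methods 1·2): 0.61 vs {0.33, 0.31, 0.27, 0.16} → pass.
1 of 3 fail.

1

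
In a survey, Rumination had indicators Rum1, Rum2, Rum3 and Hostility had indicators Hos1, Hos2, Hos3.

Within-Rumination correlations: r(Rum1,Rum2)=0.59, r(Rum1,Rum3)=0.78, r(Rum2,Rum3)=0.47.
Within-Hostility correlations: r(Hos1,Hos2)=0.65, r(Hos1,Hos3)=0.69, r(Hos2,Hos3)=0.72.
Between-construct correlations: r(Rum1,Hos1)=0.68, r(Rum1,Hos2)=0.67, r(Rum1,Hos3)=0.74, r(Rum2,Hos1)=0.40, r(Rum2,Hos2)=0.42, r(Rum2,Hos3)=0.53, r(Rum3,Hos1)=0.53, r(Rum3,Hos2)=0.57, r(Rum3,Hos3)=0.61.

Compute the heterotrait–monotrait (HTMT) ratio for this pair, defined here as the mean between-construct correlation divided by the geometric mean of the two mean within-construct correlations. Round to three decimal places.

0.882

Mean heterotrait r = 5.15/9 = 0.5722.
Mean within-Rum = 1.84/3 = 0.6133; mean within-Hos = 2.06/3 = 0.6867.
Geometric mean = √(0.6133 × 0.6867) = 0.6490.
HTMT = 0.5722 / 0.6490 = 0.882.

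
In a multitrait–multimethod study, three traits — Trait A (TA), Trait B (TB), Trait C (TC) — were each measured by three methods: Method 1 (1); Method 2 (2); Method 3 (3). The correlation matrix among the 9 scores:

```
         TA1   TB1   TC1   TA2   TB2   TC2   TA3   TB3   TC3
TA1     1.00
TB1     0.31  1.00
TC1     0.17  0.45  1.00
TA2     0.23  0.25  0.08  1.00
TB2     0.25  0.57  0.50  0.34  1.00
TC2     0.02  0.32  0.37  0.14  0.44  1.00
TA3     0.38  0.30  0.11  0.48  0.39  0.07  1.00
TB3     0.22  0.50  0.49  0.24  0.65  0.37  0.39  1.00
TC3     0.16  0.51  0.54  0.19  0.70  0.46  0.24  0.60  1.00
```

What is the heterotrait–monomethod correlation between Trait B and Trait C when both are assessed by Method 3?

Different traits, same method: r(TB3, TC3) = 0.60.

0.60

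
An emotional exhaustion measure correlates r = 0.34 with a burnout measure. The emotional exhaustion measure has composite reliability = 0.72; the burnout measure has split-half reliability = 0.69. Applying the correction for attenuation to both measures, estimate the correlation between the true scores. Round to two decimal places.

0.48

r_true = r_obs / √(r_xx · r_yy) = 0.34 / √(0.72 × 0.69) = 0.34 / √0.4968 = 0.34 / 0.7048 ≈ 0.48.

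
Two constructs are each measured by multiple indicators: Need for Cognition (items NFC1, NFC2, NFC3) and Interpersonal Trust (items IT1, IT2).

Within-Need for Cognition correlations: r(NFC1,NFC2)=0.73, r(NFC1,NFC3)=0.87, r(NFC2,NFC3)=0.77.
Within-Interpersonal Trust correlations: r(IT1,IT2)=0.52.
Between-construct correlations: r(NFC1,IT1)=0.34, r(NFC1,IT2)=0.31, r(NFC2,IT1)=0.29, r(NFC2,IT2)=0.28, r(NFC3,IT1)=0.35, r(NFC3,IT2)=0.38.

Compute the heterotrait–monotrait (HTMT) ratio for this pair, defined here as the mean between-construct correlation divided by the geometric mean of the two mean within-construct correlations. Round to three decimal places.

Mean between = 1.95/6 = 0.3250.
Mean within-NFC = 2.37/3 = 0.7900; mean within-IT = 0.52/1 = 0.5200.
Geometric mean = √(0.7900 × 0.5200) = 0.6409.
HTMT = 0.3250 / 0.6409 = 0.507.

0.507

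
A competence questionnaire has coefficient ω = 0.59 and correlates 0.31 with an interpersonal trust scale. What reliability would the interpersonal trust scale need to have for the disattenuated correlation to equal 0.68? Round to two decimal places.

r_true = r_obs / √(r_xx · r_yy) ⇒ 0.68 = 0.31 / √(0.59 · r_yy).
√(0.59 · r_yy) = 0.31 / 0.68 = 0.4559; 0.59 · r_yy = 0.2078; r_yy = 0.2078 / 0.59 ≈ 0.35.

0.35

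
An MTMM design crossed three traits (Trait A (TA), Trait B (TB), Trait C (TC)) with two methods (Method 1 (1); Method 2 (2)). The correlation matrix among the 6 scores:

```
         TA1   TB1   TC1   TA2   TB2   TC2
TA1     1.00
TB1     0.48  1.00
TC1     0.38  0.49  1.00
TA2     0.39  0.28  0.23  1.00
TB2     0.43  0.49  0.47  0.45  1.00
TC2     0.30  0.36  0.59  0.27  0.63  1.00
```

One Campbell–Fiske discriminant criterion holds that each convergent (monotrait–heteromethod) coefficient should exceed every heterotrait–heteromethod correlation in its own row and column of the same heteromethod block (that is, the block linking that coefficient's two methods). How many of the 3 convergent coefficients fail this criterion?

1

Each convergent coefficient versus the relevant comparison correlations:
TA (methods 1·2): 0.39 vs {0.43, 0.28, 0.30, 0.23} → fail.
TB (methods 1·2): 0.49 vs {0.28, 0.43, 0.36, 0.47} → pass.
TC (methods 1·2): 0.59 vs {0.23, 0.30, 0.47, 0.36} → pass.
1 of 3 fail.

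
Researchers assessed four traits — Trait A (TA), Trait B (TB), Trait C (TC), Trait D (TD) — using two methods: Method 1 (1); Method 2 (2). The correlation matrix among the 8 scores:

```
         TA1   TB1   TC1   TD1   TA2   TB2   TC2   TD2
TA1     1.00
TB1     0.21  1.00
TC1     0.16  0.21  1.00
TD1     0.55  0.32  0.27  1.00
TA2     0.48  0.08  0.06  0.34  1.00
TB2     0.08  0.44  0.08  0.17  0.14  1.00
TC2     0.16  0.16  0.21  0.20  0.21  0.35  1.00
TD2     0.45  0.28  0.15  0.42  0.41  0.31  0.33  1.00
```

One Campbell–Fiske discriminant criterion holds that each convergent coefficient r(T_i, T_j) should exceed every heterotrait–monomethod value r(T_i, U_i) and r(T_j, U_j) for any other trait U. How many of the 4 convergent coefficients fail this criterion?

Each convergent coefficient versus the relevant comparison correlations:
TA (methods 1·2): 0.48 vs {0.21, 0.14, 0.16, 0.21, 0.55, 0.41} → fail.
TB (methods 1·2): 0.44 vs {0.21, 0.14, 0.21, 0.35, 0.32, 0.31} → pass.
TC (methods 1·2): 0.21 vs {0.16, 0.21, 0.21, 0.35, 0.27, 0.33} → fail.
TD (methods 1·2): 0.42 vs {0.55, 0.41, 0.32, 0.31, 0.27, 0.33} → fail.
3 of 4 fail.

3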